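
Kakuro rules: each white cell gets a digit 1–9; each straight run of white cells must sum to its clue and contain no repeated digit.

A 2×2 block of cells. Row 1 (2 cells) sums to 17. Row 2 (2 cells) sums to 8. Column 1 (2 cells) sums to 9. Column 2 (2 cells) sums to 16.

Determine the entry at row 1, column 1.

8

17 in 2 cells must be {8,9}; 16 in 2 cells must be {7,9}.
The 17 across and the 9 down share only 8, so (1,1) = 8.
(1,2) = 17 − 8 = 9 completes the 17 across.
(2,1) = 9 − 8 = 1 completes the 9 down.
(2,2) = 8 − 1 = 7 completes the 8 across.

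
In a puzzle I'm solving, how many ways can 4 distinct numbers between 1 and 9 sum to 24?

4 distinct digits from 1–9 sum between 10 and 30.

8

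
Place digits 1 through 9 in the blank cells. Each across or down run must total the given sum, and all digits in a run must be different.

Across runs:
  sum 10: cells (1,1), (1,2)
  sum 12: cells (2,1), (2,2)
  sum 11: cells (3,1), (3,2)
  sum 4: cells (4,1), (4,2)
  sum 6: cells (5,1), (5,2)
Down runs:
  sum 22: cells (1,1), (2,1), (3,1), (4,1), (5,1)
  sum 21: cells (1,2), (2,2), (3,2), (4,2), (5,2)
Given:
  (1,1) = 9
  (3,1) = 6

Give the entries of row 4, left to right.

1 3

4 in 2 cells must be {1,3}.
(1,2) = 10 − 9 = 1 completes the 10 across.
Given what's placed, (2,1) must be 4 to fit the 12 across and 22 down.
(2,2) = 12 − 4 = 8 completes the 12 across.
(3,2) = 11 − 6 = 5 completes the 11 across.
Given what's placed, (4,1) must be 1 to fit the 4 across and 22 down.
(4,2) = 4 − 1 = 3 completes the 4 across.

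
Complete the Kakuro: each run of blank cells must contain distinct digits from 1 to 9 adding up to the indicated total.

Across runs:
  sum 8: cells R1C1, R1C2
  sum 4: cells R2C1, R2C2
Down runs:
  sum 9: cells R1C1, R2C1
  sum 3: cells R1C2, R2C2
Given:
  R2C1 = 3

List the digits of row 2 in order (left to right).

4 in 2 cells must be {1,3}; 3 in 2 cells must be {1,2}.
R1C1 = 9 − 3 = 6 completes the 9 down.
R1C2 = 8 − 6 = 2 completes the 8 across.
R2C2 = 4 − 3 = 1 completes the 4 across.

3 1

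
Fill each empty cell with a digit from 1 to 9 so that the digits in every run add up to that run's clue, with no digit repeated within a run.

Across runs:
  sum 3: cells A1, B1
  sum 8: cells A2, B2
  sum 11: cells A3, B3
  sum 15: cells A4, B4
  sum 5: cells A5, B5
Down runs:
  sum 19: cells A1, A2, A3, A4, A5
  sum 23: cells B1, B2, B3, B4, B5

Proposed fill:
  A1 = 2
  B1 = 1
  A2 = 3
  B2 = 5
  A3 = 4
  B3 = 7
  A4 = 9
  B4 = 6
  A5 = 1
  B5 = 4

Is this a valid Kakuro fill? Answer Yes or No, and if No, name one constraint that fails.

Yes

Across: 2+1=3; 3+5=8; 4+7=11; 9+6=15; 1+4=5. Down: 2+3+4+9+1=19; 1+5+7+6+4=23. No digit repeats within any run.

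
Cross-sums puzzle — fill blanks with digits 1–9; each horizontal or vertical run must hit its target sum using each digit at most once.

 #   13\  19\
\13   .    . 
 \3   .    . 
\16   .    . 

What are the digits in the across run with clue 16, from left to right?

7 9

3 in 2 cells must be {1,2}; 16 in 2 cells must be {7,9}.
The 3 across and the 19 down share only 2, so R2C2 = 2.
Given what's placed, R3C2 must be 9 to fit the 16 across and 19 down.
R1C2 = 19 − 11 = 8 completes the 19 down.
R2C1 = 3 − 2 = 1 completes the 3 across.
R3C1 = 16 − 9 = 7 completes the 16 across.
R1C1 = 13 − 8 = 5 completes the 13 across.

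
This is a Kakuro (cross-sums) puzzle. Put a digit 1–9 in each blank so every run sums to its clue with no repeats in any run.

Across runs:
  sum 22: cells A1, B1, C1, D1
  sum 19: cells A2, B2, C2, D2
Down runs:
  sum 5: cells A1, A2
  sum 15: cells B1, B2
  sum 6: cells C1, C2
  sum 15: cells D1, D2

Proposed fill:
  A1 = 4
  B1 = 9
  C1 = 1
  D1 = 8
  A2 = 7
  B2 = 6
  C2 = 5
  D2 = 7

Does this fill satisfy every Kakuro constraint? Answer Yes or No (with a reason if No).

No — the across run A2–D2 sums to 25, not 19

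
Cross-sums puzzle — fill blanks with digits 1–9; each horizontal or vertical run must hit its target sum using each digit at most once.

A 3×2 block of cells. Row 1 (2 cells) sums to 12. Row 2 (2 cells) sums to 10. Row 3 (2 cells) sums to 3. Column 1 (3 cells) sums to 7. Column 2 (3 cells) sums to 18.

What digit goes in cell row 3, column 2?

1

3 in 2 cells must be {1,2}; 7 in 3 cells must be {1,2,4}.
The 12 across and the 7 down share only 4, so (1,1) = 4.
(1,2) = 12 − 4 = 8 completes the 12 across.
Given what's placed, (3,2) must be 1 to fit the 3 across and 18 down.
(2,2) = 18 − 9 = 9 completes the 18 down.
(3,1) = 3 − 1 = 2 completes the 3 across.
(2,1) = 10 − 9 = 1 completes the 10 across.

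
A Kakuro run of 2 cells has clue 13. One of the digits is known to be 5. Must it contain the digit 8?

The only way to make 13 from 2 distinct digits under that restriction is {5,8}, which contains 8.

Yes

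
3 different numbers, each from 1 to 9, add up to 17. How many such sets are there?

7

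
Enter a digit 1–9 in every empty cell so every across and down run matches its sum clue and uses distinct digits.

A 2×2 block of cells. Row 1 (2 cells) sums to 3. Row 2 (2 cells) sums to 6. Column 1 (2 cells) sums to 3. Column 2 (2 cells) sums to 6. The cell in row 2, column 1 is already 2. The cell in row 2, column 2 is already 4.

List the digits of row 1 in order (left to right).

1, 2

3 in 2 cells must be {1,2}.
(1,1) = 3 − 2 = 1 completes the 3 down.
(1,2) = 3 − 1 = 2 completes the 3 across.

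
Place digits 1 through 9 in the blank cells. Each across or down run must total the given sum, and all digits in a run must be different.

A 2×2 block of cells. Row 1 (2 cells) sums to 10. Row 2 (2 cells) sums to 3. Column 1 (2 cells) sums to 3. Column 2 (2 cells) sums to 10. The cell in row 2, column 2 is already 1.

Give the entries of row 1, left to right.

3 in 2 cells must be {1,2}.
(1,2) = 10 − 1 = 9 completes the 10 down.
(2,1) = 3 − 1 = 2 completes the 3 across.
(1,1) = 10 − 9 = 1 completes the 10 across.

1, 9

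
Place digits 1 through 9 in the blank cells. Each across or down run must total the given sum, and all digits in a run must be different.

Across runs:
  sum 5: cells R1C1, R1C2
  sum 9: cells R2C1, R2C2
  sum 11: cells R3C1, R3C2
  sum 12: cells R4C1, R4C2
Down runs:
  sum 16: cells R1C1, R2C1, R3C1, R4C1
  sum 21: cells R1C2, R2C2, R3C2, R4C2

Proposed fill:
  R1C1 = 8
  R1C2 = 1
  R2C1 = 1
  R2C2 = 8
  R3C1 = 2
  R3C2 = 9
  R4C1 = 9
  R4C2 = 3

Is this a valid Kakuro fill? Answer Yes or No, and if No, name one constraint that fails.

No — the down run R1C1–R4C1 sums to 20, not 16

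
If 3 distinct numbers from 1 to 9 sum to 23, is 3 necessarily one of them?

No

The only way to make 23 from 3 distinct digits is {6,8,9}, which does not contain 3.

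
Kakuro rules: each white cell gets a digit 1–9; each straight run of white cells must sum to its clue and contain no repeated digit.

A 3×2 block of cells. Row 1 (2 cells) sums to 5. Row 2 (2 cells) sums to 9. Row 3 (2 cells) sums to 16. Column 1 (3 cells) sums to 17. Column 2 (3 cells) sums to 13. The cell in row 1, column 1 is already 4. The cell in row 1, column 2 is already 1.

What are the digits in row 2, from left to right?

6 3

16 in 2 cells must be {7,9}.
(3,1) = 7: the only remaining digit allowed by both the 16 across and the 17 down.
(3,2) = 16 − 7 = 9 completes the 16 across.
(2,1) = 17 − 11 = 6 completes the 17 down.
(2,2) = 9 − 6 = 3 completes the 9 across.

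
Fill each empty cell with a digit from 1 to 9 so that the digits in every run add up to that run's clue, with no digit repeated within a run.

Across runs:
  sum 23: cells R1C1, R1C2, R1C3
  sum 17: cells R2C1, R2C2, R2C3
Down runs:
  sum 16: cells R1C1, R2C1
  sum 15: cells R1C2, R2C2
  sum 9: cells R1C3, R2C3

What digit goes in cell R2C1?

7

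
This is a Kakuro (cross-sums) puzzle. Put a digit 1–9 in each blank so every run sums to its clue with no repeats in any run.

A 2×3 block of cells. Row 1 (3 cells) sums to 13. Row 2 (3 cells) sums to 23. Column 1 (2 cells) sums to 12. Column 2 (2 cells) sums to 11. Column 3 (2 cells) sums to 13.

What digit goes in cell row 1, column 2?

2

23 in 3 cells must be {6,8,9}.
Nothing is forced directly, so branch on (2,2), whose candidates are 6 or 8 or 9. If (2,2) = 6: that forces (1,2) = 5, (1,1) = 7, after which (1,3) would have to be in {1} for the 13 across but in {4,5,6,7,8,9} for the 13 down — contradiction. If (2,2) = 8: that forces (1,2) = 3, (2,1) = 9, (2,3) = 6, after which (1,1) would have to be in {1,2,4,6,8,9} for the 13 across but in {3} for the 12 down — contradiction. So (2,2) = 9.
(1,2) = 11 − 9 = 2 completes the 11 down.
Given what's placed, (2,1) must be 8 to fit the 23 across and 12 down.
(2,3) = 23 − 17 = 6 completes the 23 across.
(1,1) = 12 − 8 = 4 completes the 12 down.
(1,3) = 13 − 6 = 7 completes the 13 across.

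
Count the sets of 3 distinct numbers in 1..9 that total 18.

7

3 distinct digits from 1–9 sum between 6 and 24.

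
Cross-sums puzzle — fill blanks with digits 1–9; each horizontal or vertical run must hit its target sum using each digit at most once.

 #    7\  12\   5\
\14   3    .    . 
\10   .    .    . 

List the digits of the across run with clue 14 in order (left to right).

3, 7, 4

R2C1 = 7 − 3 = 4 completes the 7 down.
R2C2 = 5: the only remaining digit allowed by both the 10 across and the 12 down.
R2C3 = 10 − 9 = 1 completes the 10 across.
R1C2 = 12 − 5 = 7 completes the 12 down.
R1C3 = 14 − 10 = 4 completes the 14 across.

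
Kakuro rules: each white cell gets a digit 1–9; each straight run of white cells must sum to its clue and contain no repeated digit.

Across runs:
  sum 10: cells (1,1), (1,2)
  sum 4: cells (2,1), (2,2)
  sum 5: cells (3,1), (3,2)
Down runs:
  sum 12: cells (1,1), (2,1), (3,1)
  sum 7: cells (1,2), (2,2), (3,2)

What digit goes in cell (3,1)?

1

4 in 2 cells must be {1,3}; 7 in 3 cells must be {1,2,4}.
The 4 across and the 7 down share only 1, so (2,2) = 1.
(2,1) = 4 − 1 = 3 completes the 4 across.
Nothing is forced directly, so branch on (1,2), whose candidates are 2 or 4. If (1,2) = 4: then (1,1) would have to be in {6} for the 10 across but in {1,2,4,5,7,8} for the 12 down — contradiction. So (1,2) = 2.
(1,1) = 10 − 2 = 8 completes the 10 across.
(3,1) = 12 − 11 = 1 completes the 12 down.
(3,2) = 5 − 1 = 4 completes the 5 across.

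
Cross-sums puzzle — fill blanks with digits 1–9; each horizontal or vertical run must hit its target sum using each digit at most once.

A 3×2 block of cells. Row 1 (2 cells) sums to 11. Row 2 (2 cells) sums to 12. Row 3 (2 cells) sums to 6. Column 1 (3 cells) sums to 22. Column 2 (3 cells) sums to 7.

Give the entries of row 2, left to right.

8 4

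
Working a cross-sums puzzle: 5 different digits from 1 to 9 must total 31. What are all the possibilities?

5 distinct digits from 1–9 sum between 15 and 35.

{1,6,7,8,9}; {2,5,7,8,9}; {3,4,7,8,9}; {3,5,6,8,9}; {4,5,6,7,9}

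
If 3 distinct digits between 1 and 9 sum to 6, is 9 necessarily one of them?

The only way to make 6 from 3 distinct digits is {1,2,3}, which does not contain 9.

No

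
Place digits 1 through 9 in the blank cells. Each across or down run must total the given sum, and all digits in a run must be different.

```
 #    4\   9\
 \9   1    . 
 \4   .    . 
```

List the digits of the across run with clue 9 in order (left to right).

1 8

4 in 2 cells must be {1,3}.
R1C2 = 9 − 1 = 8 completes the 9 across.
R2C1 = 4 − 1 = 3 completes the 4 down.
R2C2 = 4 − 3 = 1 completes the 4 across.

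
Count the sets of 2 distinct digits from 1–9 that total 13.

3

2 distinct digits from 1–9 sum between 3 and 17.
Enumerating: {4,9}, {5,8}, {6,7}.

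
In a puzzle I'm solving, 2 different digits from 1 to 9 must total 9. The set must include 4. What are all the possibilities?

{4,5}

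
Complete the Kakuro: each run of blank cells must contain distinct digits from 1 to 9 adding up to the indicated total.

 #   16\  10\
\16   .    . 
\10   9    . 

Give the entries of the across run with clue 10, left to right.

16 in 2 cells must be {7,9}.
R1C1 = 16 − 9 = 7 completes the 16 down.
R1C2 = 16 − 7 = 9 completes the 16 across.
R2C2 = 10 − 9 = 1 completes the 10 across.

9 1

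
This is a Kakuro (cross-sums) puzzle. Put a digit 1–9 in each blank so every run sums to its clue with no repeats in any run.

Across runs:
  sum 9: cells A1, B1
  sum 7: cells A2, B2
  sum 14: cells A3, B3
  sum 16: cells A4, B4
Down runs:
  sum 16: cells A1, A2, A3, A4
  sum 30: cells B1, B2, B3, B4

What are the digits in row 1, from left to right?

2 7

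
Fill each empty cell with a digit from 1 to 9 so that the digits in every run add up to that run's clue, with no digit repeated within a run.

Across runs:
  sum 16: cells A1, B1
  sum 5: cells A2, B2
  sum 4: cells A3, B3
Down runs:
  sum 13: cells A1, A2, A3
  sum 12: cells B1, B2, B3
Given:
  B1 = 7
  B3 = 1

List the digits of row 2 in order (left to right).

16 in 2 cells must be {7,9}; 4 in 2 cells must be {1,3}.
A1 = 16 − 7 = 9 completes the 16 across.
B2 = 12 − 8 = 4 completes the 12 down.
A3 = 4 − 1 = 3 completes the 4 across.
A2 = 5 − 4 = 1 completes the 5 across.

1, 4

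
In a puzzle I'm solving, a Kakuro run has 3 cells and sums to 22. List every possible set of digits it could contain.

3 distinct digits from 1–9 sum between 6 and 24.

{5,8,9}; {6,7,9}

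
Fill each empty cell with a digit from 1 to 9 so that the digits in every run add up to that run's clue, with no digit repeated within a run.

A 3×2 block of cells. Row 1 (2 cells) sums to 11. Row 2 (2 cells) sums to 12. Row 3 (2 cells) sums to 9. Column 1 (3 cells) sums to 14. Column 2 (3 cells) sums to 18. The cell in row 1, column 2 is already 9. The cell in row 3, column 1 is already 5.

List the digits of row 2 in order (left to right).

7 5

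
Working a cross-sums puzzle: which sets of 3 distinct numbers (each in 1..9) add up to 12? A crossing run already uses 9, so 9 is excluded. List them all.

3 distinct digits from 1–9 sum between 6 and 24.
Dropping sets that contain 9.

{1,3,8}; {1,4,7}; {1,5,6}; {2,3,7}; {2,4,6}; {3,4,5}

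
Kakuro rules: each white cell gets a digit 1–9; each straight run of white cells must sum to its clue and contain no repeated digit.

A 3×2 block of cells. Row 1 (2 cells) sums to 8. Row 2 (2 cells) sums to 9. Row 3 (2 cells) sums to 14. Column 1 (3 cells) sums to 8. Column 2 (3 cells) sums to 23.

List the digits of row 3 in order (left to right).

5, 9

23 in 3 cells must be {6,8,9}.
The 8 across and the 23 down share only 6, so (1,2) = 6.
Given what's placed, (2,2) must be 8 to fit the 9 across and 23 down.
(3,1) = 5: only digit in both the 14-across and 8-down candidate sets.
(3,2) = 14 − 5 = 9 completes the 14 across.
(1,1) = 8 − 6 = 2 completes the 8 across.
(2,1) = 9 − 8 = 1 completes the 9 across.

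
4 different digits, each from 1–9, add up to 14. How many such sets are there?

5

4 distinct digits from 1–9 sum between 10 and 30.
Enumerating: {1,2,3,8}, {1,2,4,7}, {1,2,5,6}, {1,3,4,6}, {2,3,4,5}.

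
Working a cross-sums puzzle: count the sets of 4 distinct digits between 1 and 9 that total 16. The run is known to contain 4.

4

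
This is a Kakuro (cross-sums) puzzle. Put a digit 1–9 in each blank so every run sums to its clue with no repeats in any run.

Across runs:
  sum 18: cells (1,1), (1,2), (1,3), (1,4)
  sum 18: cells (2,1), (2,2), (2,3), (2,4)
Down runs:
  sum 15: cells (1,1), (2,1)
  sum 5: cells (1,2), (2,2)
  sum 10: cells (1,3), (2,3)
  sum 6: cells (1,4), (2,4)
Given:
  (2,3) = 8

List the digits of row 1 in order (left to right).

8 3 2 5

(1,3) = 10 − 8 = 2 completes the 10 down.
No cell is forced outright now. (2,1) can only be 6 or 7 (the digits allowed by both its 18 across and its 15 down). If (2,1) = 6: that forces (1,1) = 9, (2,4) = 1, after which (1,4) would have to be in {1,3,4,6} for the 18 across but in {5} for the 6 down — contradiction. So (2,1) = 7.
(1,1) = 15 − 7 = 8 completes the 15 down.
No cell is forced outright now. (1,2) can only be 1 or 3 (the digits allowed by both its 18 across and its 5 down). If (1,2) = 1: then (1,4) would have to be in {7} for the 18 across but in {1,2,4,5} for the 6 down — contradiction. So (1,2) = 3.
(1,4) = 18 − 13 = 5 completes the 18 across.
(2,2) = 5 − 3 = 2 completes the 5 down.
(2,4) = 18 − 17 = 1 completes the 18 across.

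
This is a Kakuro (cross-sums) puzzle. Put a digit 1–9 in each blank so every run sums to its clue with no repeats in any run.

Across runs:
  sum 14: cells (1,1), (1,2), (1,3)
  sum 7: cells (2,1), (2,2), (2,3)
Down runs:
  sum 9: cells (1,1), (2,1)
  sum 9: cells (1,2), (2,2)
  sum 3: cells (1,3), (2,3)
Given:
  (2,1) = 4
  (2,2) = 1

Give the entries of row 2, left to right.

7 in 3 cells must be {1,2,4}; 3 in 2 cells must be {1,2}.
(1,1) = 9 − 4 = 5 completes the 9 down.
(1,2) = 9 − 1 = 8 completes the 9 down.
(1,3) = 14 − 13 = 1 completes the 14 across.
(2,3) = 7 − 5 = 2 completes the 7 across.

4 1 2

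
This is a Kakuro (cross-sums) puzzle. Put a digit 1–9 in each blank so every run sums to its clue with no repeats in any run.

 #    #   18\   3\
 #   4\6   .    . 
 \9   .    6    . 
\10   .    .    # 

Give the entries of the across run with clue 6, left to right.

5 1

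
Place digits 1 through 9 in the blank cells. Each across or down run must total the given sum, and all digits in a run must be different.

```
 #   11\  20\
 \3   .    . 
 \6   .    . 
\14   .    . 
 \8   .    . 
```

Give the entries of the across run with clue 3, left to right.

3 in 2 cells must be {1,2}; 11 in 4 cells must be {1,2,3,5}.
Only 5 fits R3C1 under both its across sum 14 and down sum 11.
R3C2 = 14 − 5 = 9 completes the 14 across.
Nothing is forced directly, so branch on R1C1, whose candidates are 1 or 2. If R1C1 = 2: that forces R1C2 = 1, R2C1 = 1, after which R2C2 would have to be in {5} for the 6 across but in {2,3,4,6,7,8} for the 20 down — contradiction. So R1C1 = 1.
R1C2 = 3 − 1 = 2 completes the 3 across.

1 2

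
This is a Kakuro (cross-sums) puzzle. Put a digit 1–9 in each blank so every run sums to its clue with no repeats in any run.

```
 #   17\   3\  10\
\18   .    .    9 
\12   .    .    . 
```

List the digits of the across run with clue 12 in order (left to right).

9, 2, 1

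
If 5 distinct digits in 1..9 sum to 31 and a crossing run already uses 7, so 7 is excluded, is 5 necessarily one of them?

Yes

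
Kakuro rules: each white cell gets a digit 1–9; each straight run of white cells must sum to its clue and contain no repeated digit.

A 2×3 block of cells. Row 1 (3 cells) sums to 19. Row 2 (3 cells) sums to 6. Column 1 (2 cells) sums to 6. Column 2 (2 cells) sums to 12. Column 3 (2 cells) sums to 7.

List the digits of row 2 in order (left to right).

6 in 3 cells must be {1,2,3}.
The 6 across and the 12 down share only 3, so (2,2) = 3.
(1,2) = 12 − 3 = 9 completes the 12 down.
Nothing is forced directly, so branch on (1,1), whose candidates are 2 or 4. If (1,1) = 2: then (1,3) would have to be in {8} for the 19 across but in {1,2,3,4,5,6} for the 7 down — contradiction. So (1,1) = 4.
(1,3) = 19 − 13 = 6 completes the 19 across.
(2,1) = 6 − 4 = 2 completes the 6 down.
(2,3) = 6 − 5 = 1 completes the 6 across.

2, 3, 1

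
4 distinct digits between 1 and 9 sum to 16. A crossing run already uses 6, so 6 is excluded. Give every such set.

{1,2,4,9}; {1,2,5,8}; {1,3,4,8}; {1,3,5,7}; {2,3,4,7}

4 distinct digits from 1–9 sum between 10 and 30.
Dropping sets that contain 6.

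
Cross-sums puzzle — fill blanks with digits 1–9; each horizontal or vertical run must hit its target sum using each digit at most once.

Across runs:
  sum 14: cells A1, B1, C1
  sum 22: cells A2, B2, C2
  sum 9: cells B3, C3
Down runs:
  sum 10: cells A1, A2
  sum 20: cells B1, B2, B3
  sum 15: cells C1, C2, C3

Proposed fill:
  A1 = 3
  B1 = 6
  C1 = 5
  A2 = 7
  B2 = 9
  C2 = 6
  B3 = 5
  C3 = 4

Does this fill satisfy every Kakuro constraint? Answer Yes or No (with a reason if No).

Across: 3+6+5=14; 7+9+6=22; 5+4=9. Down: 3+7=10; 6+9+5=20; 5+6+4=15. No digit repeats within any run.

Yes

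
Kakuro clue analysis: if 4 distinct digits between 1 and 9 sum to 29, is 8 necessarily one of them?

The only way to make 29 from 4 distinct digits is {5,7,8,9}, which contains 8.

Yes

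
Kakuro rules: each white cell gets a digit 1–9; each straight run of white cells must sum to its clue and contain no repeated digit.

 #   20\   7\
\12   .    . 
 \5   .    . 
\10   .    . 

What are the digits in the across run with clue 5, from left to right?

7 in 3 cells must be {1,2,4}.
The 12 across and the 7 down share only 4, so R1C2 = 4.
R1C1 = 12 − 4 = 8 completes the 12 across.
Given what's placed, R2C1 must be 3 to fit the 5 across and 20 down.
R2C2 = 5 − 3 = 2 completes the 5 across.
R3C1 = 20 − 11 = 9 completes the 20 down.
R3C2 = 10 − 9 = 1 completes the 10 across.

3 2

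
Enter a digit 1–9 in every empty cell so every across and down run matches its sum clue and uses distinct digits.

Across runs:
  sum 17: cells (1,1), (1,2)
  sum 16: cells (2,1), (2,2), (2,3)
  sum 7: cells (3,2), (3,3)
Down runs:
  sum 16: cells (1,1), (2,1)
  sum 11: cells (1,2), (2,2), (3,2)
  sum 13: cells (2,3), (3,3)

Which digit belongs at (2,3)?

8

17 in 2 cells must be {8,9}; 16 in 2 cells must be {7,9}.
The 17 across and the 16 down share only 9, so (1,1) = 9.
(1,2) = 17 − 9 = 8 completes the 17 across.
(2,1) = 16 − 9 = 7 completes the 16 down.
(2,2) = 1: the only remaining digit allowed by both the 16 across and the 11 down.
(2,3) = 16 − 8 = 8 completes the 16 across.
(3,2) = 11 − 9 = 2 completes the 11 down.
(3,3) = 7 − 2 = 5 completes the 7 across.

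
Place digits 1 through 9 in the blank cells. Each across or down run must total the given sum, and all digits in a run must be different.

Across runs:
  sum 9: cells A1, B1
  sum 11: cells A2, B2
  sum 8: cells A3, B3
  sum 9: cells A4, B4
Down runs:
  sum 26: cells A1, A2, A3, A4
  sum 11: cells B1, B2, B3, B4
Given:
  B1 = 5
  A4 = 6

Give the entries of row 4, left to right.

11 in 4 cells must be {1,2,3,5}.
A1 = 9 − 5 = 4 completes the 9 across.
A3 = 7: the only remaining digit allowed by both the 8 across and the 26 down.
B3 = 8 − 7 = 1 completes the 8 across.
B4 = 9 − 6 = 3 completes the 9 across.
A2 = 26 − 17 = 9 completes the 26 down.
B2 = 11 − 9 = 2 completes the 11 across.

6 3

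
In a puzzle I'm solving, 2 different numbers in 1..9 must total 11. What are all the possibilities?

{2,9}; {3,8}; {4,7}; {5,6}

2 distinct digits from 1–9 sum between 3 and 17.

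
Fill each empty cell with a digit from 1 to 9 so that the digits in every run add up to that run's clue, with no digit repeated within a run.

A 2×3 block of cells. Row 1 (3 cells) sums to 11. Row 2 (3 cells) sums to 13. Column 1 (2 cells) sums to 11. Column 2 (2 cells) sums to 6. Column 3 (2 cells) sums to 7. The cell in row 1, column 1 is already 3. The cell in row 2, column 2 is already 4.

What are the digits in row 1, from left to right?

(1,2) = 6 − 4 = 2 completes the 6 down.
(1,3) = 11 − 5 = 6 completes the 11 across.
(2,1) = 11 − 3 = 8 completes the 11 down.
(2,3) = 13 − 12 = 1 completes the 13 across.

3, 2, 6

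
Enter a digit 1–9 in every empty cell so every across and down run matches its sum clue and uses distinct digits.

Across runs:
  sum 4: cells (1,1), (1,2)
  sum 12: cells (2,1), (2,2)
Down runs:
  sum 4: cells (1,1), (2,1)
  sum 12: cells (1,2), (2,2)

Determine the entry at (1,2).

4 in 2 cells must be {1,3}.
The 4 across and the 12 down share only 3, so (1,2) = 3.
The 12 across and the 4 down share only 3, so (2,1) = 3.
(2,2) = 12 − 3 = 9 completes the 12 across.
(1,1) = 4 − 3 = 1 completes the 4 across.

3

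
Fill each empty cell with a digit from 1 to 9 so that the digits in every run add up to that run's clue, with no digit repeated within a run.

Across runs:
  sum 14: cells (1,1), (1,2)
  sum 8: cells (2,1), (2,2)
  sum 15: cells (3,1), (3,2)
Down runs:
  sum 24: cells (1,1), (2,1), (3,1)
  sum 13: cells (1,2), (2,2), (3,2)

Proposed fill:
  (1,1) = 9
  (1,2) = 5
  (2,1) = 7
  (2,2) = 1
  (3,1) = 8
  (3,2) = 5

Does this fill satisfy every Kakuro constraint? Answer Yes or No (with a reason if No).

No — the across run (3,1)–(3,2) sums to 13, not 15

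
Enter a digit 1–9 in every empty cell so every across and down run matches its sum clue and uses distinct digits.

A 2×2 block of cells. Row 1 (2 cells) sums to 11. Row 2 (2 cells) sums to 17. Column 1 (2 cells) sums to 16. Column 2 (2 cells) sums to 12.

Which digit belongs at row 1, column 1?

7

17 in 2 cells must be {8,9}; 16 in 2 cells must be {7,9}.
The 17 across and the 16 down share only 9, so (2,1) = 9.
(2,2) = 17 − 9 = 8 completes the 17 across.
(1,1) = 16 − 9 = 7 completes the 16 down.
(1,2) = 11 − 7 = 4 completes the 11 across.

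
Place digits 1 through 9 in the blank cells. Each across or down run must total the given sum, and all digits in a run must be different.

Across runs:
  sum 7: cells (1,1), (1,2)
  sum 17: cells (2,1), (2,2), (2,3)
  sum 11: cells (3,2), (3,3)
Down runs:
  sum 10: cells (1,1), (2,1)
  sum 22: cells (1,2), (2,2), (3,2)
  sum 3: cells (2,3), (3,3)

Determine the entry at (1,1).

3 in 2 cells must be {1,2}.
The 11 across and the 3 down share only 2, so (3,3) = 2.
(2,3) = 3 − 2 = 1 completes the 3 down.
(3,2) = 11 − 2 = 9 completes the 11 across.
(2,2) = 7: the only remaining digit allowed by both the 17 across and the 22 down.
(1,2) = 22 − 16 = 6 completes the 22 down.
(2,1) = 17 − 8 = 9 completes the 17 across.
(1,1) = 7 − 6 = 1 completes the 7 across.

1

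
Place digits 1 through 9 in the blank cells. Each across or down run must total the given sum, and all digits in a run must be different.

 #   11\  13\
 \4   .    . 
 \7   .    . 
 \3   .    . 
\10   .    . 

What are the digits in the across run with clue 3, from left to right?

2, 1

4 in 2 cells must be {1,3}; 3 in 2 cells must be {1,2}; 11 in 4 cells must be {1,2,3,5}.
Nothing is forced directly, so branch on R1C1, whose candidates are 1 or 3. If R1C1 = 3: that forces R1C2 = 1, R3C2 = 2, R3C1 = 1, R4C1 = 2, after which R4C2 would have to be in {8} for the 10 across but in {3,4,6,7} for the 13 down — contradiction. So R1C1 = 1.
R1C2 = 4 − 1 = 3 completes the 4 across.
Given what's placed, R3C1 must be 2 to fit the 3 across and 11 down.
R3C2 = 3 − 2 = 1 completes the 3 across.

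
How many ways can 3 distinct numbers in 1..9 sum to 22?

3 distinct digits from 1–9 sum between 6 and 24.
Enumerating: {5,8,9}, {6,7,9}.

2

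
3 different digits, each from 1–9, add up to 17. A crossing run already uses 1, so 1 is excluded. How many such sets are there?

6

3 distinct digits from 1–9 sum between 6 and 24.
Dropping sets that contain 1.
Enumerating: {2,6,9}, {2,7,8}, {3,5,9}, {3,6,8}, {4,5,8}, {4,6,7}.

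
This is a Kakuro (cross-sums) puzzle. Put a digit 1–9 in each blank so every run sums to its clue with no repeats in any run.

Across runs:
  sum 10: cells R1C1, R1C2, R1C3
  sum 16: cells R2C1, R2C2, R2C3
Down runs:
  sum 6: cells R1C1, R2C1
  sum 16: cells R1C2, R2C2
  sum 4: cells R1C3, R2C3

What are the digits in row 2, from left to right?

16 in 2 cells must be {7,9}; 4 in 2 cells must be {1,3}.
The 10 across and the 16 down share only 7, so R1C2 = 7.
Given what's placed, R1C3 must be 1 to fit the 10 across and 4 down.
R2C2 = 16 − 7 = 9 completes the 16 down.
R2C3 = 4 − 1 = 3 completes the 4 down.
R1C1 = 10 − 8 = 2 completes the 10 across.
R2C1 = 16 − 12 = 4 completes the 16 across.

4, 9, 3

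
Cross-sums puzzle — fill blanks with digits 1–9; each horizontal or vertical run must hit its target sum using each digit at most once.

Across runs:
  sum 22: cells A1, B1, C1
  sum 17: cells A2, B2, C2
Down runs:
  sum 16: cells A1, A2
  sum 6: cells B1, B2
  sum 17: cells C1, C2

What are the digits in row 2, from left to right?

7 1 9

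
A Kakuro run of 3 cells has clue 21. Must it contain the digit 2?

No

Counterexample: {4,8,9} sums to 21 without using 2.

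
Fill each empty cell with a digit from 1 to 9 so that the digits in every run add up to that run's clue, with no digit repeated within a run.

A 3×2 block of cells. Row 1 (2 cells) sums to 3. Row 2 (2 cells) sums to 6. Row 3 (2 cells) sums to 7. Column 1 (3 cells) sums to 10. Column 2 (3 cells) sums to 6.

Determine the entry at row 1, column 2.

3 in 2 cells must be {1,2}; 6 in 3 cells must be {1,2,3}.
Nothing is forced directly, so branch on (1,1), whose candidates are 1 or 2. If (1,1) = 2: that forces (1,2) = 1, (2,2) = 2, (3,2) = 3, after which (2,1) would have to be in {4} for the 6 across but in {1,3,5,7} for the 10 down — contradiction. So (1,1) = 1.
(1,2) = 3 − 1 = 2 completes the 3 across.
Given what's placed, (2,2) must be 1 to fit the 6 across and 6 down.
(3,2) = 6 − 3 = 3 completes the 6 down.
(2,1) = 6 − 1 = 5 completes the 6 across.
(3,1) = 7 − 3 = 4 completes the 7 across.

2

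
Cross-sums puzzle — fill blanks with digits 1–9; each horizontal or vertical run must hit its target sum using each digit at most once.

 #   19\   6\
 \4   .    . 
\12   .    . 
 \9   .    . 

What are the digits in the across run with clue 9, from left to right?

4 in 2 cells must be {1,3}; 6 in 3 cells must be {1,2,3}.
The 4 across and the 19 down share only 3, so R1C1 = 3.
R1C2 = 4 − 3 = 1 completes the 4 across.
Given what's placed, R2C2 must be 3 to fit the 12 across and 6 down.
R3C1 = 7: the only remaining digit allowed by both the 9 across and the 19 down.
R3C2 = 9 − 7 = 2 completes the 9 across.
R2C1 = 12 − 3 = 9 completes the 12 across.

7 2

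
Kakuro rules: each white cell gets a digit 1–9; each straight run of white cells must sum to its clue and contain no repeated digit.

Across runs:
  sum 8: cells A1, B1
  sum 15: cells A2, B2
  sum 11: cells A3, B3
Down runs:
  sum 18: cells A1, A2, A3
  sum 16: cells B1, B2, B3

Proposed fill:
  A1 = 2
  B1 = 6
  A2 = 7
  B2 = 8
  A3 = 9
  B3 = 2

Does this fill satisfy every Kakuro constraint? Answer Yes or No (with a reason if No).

Yes

Across: 2+6=8; 7+8=15; 9+2=11. Down: 2+7+9=18; 6+8+2=16. No digit repeats within any run.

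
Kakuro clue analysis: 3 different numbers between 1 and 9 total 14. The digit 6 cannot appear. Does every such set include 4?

No

Counterexample: {1,5,8} sums to 14 under that restriction without using 4.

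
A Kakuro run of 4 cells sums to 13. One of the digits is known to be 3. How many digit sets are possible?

2

4 distinct digits from 1–9 sum between 10 and 30.
Keeping only sets containing 3.
Enumerating: {1,2,3,7}, {1,3,4,5}.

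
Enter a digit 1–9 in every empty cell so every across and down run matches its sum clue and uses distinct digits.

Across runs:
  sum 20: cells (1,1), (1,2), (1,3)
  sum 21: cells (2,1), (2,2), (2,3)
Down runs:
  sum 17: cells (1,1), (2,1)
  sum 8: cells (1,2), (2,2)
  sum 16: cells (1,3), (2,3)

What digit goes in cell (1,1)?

8

17 in 2 cells must be {8,9}; 16 in 2 cells must be {7,9}.
Nothing is forced directly, so branch on (1,3), whose candidates are 7 or 9. If (1,3) = 7: that forces (1,2) = 5, after which (2,2) would have to be in {4,5,6,7,8,9} for the 21 across but in {3} for the 8 down — contradiction. So (1,3) = 9.
Given what's placed, (1,1) must be 8 to fit the 20 across and 17 down.
(1,2) = 20 − 17 = 3 completes the 20 across.
(2,1) = 17 − 8 = 9 completes the 17 down.
(2,2) = 8 − 3 = 5 completes the 8 down.
(2,3) = 21 − 14 = 7 completes the 21 across.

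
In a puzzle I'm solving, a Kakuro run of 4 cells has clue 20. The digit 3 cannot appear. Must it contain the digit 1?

No

Counterexample: {2,4,5,9} sums to 20 under that restriction without using 1.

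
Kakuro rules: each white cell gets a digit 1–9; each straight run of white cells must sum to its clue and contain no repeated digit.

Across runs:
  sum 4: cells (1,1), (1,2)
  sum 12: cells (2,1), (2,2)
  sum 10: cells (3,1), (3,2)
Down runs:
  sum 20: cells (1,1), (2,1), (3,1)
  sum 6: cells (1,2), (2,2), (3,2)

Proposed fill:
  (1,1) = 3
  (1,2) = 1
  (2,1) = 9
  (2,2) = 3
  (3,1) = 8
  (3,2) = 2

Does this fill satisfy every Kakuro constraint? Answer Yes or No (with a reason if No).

Yes

Across: 3+1=4; 9+3=12; 8+2=10. Down: 3+9+8=20; 1+3+2=6. No digit repeats within any run.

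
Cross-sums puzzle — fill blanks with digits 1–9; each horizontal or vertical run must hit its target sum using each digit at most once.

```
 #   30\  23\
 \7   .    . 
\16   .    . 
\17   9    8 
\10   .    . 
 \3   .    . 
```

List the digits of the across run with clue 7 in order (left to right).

16 in 2 cells must be {7,9}; 17 in 2 cells must be {8,9}; 3 in 2 cells must be {1,2}.
Given what's placed, R2C1 must be 7 to fit the 16 across and 30 down.
R2C2 = 16 − 7 = 9 completes the 16 across.
No cell is forced outright now. R5C2 can only be 1 or 2 (the digits allowed by both its 3 across and its 23 down). If R5C2 = 2: that forces R5C1 = 1, R1C1 = 5, after which R1C2 would have to be in {2} for the 7 across but in {1,3} for the 23 down — contradiction. So R5C2 = 1.
R5C1 = 3 − 1 = 2 completes the 3 across.
Given what's placed, R1C1 must be 4 to fit the 7 across and 30 down.
R1C2 = 7 − 4 = 3 completes the 7 across.

4 3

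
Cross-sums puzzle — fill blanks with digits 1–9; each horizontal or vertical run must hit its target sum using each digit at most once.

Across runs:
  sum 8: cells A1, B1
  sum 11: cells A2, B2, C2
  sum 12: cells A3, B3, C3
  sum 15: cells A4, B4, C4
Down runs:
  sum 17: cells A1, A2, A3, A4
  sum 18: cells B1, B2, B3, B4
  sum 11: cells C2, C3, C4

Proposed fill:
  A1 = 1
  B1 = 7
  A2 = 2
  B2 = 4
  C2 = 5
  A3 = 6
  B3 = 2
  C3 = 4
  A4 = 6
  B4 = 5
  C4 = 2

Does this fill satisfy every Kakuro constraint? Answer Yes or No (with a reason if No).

No — the down run A1–A4 sums to 15, not 17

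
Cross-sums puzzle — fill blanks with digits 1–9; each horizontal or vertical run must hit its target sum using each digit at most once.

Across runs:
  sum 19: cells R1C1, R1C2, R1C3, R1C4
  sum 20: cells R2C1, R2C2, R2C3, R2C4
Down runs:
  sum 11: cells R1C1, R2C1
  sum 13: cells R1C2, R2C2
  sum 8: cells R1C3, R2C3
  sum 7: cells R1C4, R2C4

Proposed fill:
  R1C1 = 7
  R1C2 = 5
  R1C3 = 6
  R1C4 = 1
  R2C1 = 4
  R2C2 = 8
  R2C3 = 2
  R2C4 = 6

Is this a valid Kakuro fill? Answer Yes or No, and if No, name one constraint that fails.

Across: 7+5+6+1=19; 4+8+2+6=20. Down: 7+4=11; 5+8=13; 6+2=8; 1+6=7. No digit repeats within any run.

Yes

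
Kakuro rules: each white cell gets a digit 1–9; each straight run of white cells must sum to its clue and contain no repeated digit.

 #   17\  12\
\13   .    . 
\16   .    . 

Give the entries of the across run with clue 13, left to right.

8 5

16 in 2 cells must be {7,9}; 17 in 2 cells must be {8,9}.
The 16 across and the 17 down share only 9, so R2C1 = 9.
R2C2 = 16 − 9 = 7 completes the 16 across.
R1C1 = 17 − 9 = 8 completes the 17 down.
R1C2 = 13 − 8 = 5 completes the 13 across.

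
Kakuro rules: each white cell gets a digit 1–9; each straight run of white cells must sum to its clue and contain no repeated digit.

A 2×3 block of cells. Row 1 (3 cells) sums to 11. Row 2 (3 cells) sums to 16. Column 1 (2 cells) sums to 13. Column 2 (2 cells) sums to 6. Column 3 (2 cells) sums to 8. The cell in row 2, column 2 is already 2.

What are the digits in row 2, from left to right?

(1,2) = 6 − 2 = 4 completes the 6 down.
No cell is forced outright now. (2,3) can only be 5 or 6 (the digits allowed by both its 16 across and its 8 down). If (2,3) = 5: then (1,3) would have to be in {1,2,5,6} for the 11 across but in {3} for the 8 down — contradiction. So (2,3) = 6.
(1,3) = 8 − 6 = 2 completes the 8 down.
(2,1) = 16 − 8 = 8 completes the 16 across.
(1,1) = 11 − 6 = 5 completes the 11 across.

8 2 6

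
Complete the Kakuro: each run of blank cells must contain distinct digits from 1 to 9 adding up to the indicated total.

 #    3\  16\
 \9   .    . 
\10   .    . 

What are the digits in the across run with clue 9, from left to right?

2 7

3 in 2 cells must be {1,2}; 16 in 2 cells must be {7,9}.
The 9 across and the 16 down share only 7, so R1C2 = 7.
R2C2 = 16 − 7 = 9 completes the 16 down.
R1C1 = 9 − 7 = 2 completes the 9 across.
R2C1 = 10 − 9 = 1 completes the 10 across.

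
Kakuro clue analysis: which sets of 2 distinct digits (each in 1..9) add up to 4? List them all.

{1,3}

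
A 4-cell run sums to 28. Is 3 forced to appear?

No

Counterexample: {4,7,8,9} sums to 28 without using 3.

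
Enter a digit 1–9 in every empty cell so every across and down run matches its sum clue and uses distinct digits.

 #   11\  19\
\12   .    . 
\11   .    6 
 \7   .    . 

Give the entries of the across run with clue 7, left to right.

2 5

R2C1 = 11 − 6 = 5 completes the 11 across.
Given what's placed, R1C1 must be 4 to fit the 12 across and 11 down.
R1C2 = 12 − 4 = 8 completes the 12 across.
R3C1 = 11 − 9 = 2 completes the 11 down.
R3C2 = 7 − 2 = 5 completes the 7 across.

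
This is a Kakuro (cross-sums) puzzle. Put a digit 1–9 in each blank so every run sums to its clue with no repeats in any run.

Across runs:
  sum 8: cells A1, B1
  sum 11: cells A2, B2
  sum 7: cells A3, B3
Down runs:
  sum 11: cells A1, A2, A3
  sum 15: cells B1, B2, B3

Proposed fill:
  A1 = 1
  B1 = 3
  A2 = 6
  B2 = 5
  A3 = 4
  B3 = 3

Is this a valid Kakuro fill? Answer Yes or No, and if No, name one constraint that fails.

No — the down run B1–B3 sums to 11, not 15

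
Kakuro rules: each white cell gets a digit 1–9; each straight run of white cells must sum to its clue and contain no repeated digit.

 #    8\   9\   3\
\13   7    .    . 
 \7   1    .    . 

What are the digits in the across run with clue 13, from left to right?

7 5 1

7 in 3 cells must be {1,2,4}; 3 in 2 cells must be {1,2}.
R2C3 = 2: the only remaining digit allowed by both the 7 across and the 3 down.
R1C3 = 3 − 2 = 1 completes the 3 down.
R2C2 = 7 − 3 = 4 completes the 7 across.
R1C2 = 13 − 8 = 5 completes the 13 across.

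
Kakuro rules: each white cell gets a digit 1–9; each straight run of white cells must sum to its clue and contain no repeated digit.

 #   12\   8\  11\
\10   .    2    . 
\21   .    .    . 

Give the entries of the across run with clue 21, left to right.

R2C2 = 8 − 2 = 6 completes the 8 down.
Nothing is forced directly, so branch on R2C1, whose candidates are 7 or 8. If R2C1 = 8: then R1C1 would have to be in {1,3,5,7} for the 10 across but in {4} for the 12 down — contradiction. So R2C1 = 7.
R1C1 = 12 − 7 = 5 completes the 12 down.
R1C3 = 10 − 7 = 3 completes the 10 across.
R2C3 = 21 − 13 = 8 completes the 21 across.

7 6 8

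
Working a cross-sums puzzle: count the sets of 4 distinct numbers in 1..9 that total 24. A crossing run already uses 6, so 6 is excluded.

4

4 distinct digits from 1–9 sum between 10 and 30.
Dropping sets that contain 6.
Enumerating: {2,5,8,9}, {3,4,8,9}, {3,5,7,9}, {4,5,7,8}.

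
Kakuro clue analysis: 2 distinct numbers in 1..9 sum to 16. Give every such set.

{7,9}

2 distinct digits from 1–9 sum between 3 and 17.
Only one set works: {7,9}.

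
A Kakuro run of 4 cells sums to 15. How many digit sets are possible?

4 distinct digits from 1–9 sum between 10 and 30.
Enumerating: {1,2,3,9}, {1,2,4,8}, {1,2,5,7}, {1,3,4,7}, {1,3,5,6}, {2,3,4,6}.

6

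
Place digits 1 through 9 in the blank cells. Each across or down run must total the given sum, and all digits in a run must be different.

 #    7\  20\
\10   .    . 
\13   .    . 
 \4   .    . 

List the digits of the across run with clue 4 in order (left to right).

4 in 2 cells must be {1,3}; 7 in 3 cells must be {1,2,4}.
The 13 across and the 7 down share only 4, so R2C1 = 4.
R2C2 = 13 − 4 = 9 completes the 13 across.
Given what's placed, R3C1 must be 1 to fit the 4 across and 7 down.
R3C2 = 4 − 1 = 3 completes the 4 across.
R1C1 = 7 − 5 = 2 completes the 7 down.
R1C2 = 10 − 2 = 8 completes the 10 across.

1 3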